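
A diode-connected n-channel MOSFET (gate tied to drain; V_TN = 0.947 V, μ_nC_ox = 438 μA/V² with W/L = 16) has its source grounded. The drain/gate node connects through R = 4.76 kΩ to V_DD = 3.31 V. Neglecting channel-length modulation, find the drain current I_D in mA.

With gate tied to drain, V_GS = V_DS ≥ V_GS − V_TN, so the device is in saturation.
k_n = μ_nC_ox · (W/L) = 7.008 mA/V².
KCL at the drain: ½ k_n (V_GS − V_TN)² = (V_DD − V_GS)/R.
Let x = V_GS − 0.947. Then 16.7 x² + x − 2.363 = 0, giving x = 0.348 V (positive root), so V_GS = 1.29 V.
I_D = (V_DD − V_GS)/R = (3.31 − 1.29) / 4.76 = 0.423 mA.

I_D = 0.423 mA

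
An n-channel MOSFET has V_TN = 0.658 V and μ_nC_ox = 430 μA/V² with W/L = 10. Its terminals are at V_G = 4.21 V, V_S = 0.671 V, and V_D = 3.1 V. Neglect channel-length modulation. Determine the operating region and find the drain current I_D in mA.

Triode; I_D = 17.4 mA

V_GS = V_G − V_S = 4.21 − 0.671 = 3.54 V; V_DS = V_D − V_S = 3.1 − 0.671 = 2.43 V.
k_n = μ_nC_ox · (W/L) = 4.3 mA/V².
V_ov = V_GS − V_TN = 3.54 − 0.658 = 2.88 V.
Since V_DS = 2.43 V < V_ov = 2.88 V, the device is in the triode region.
I_D = k_n [V_ov · V_DS − ½ V_DS²] = 4.3 × [2.88 × 2.43 − 0.5 × 2.43²] = 17.4 mA.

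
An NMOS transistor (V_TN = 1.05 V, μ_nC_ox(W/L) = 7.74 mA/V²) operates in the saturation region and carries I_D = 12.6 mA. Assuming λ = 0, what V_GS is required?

In saturation I_D = ½ k_n (V_GS − V_TN)², so V_GS − V_TN = √(2 I_D / k_n) = √(2 × 12.6 / 7.74) = 1.8 V.
V_GS = 1.05 + 1.8 = 2.85 V.

V_GS = 2.85 V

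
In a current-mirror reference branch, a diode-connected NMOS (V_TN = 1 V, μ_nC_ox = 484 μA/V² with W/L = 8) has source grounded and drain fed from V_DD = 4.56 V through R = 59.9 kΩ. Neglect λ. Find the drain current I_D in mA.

I_D = 0.0566 mA

With gate tied to drain, V_GS = V_DS ≥ V_GS − V_TN, so the device is in saturation.
k_n = μ_nC_ox · (W/L) = 3.872 mA/V².
KCL at the drain: ½ k_n (V_GS − V_TN)² = (V_DD − V_GS)/R.
Let x = V_GS − 1. Then 116 x² + x − 3.56 = 0, giving x = 0.171 V (positive root), so V_GS = 1.17 V.
I_D = (V_DD − V_GS)/R = (4.56 − 1.17) / 59.9 = 0.0566 mA.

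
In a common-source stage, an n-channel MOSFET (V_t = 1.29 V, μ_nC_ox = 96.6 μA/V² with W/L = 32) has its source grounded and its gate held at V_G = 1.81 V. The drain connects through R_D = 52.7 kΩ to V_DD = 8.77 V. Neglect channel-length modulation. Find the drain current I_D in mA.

I_D = 0.164 mA

V_GS = V_G = 1.81 V, so V_ov = 1.81 − 1.29 = 0.52 V.
k_n = μ_nC_ox · (W/L) = 3.091 mA/V².
Assume saturation: I_D = ½ k_n V_ov² = 0.5 × 3.091 × 0.52² = 0.418 mA, giving V_DS = V_DD − I_D R_D = 8.77 − 0.418 × 52.7 = -13.3 V.
But -13.3 V < V_ov = 0.52 V, so the device is actually in triode.
In triode I_D = k_n[V_ov V_DS − ½ V_DS²] and I_D = (V_DD − V_DS)/R_D. Equating: 81.5 V_DS² − 85.71 V_DS + 8.77 = 0, giving V_DS = 0.115 V (the root below V_ov).
I_D = (8.77 − 0.115) / 52.7 = 0.164 mA.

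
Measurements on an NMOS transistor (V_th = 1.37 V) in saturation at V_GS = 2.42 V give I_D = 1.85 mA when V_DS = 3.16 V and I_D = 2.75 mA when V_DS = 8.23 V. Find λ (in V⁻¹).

With V_GS fixed, I_D ∝ (1 + λ V_DS) in saturation, so I_D2/I_D1 = (1 + λ V_DS2)/(1 + λ V_DS1).
2.75/1.85 = 1.486 = (1 + 8.23 λ)/(1 + 3.16 λ).
Solving: λ (I_D1 V_DS2 − I_D2 V_DS1) = I_D2 − I_D1, so λ = (2.75 − 1.85) / (1.85 × 8.23 − 2.75 × 3.16) = 0.9 / 6.54 = 0.138 V⁻¹.

λ = 0.138 V⁻¹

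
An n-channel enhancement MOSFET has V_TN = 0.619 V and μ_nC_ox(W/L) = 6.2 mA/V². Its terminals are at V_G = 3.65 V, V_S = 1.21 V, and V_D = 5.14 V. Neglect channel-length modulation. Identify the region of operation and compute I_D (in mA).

Saturation; I_D = 10.3 mA

V_GS = V_G − V_S = 3.65 − 1.21 = 2.44 V; V_DS = V_D − V_S = 5.14 − 1.21 = 3.93 V.
V_ov = V_GS − V_TN = 2.44 − 0.619 = 1.82 V.
Since V_DS = 3.93 V ≥ V_ov = 1.82 V, the device is in saturation.
I_D = ½ k_n V_ov² = 0.5 × 6.2 × 1.82² = 10.3 mA.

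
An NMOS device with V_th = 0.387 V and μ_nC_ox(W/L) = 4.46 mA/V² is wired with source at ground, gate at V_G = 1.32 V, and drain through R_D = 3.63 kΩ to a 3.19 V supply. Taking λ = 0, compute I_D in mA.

V_GS = V_G = 1.32 V, so V_ov = 1.32 − 0.387 = 0.933 V.
Assume saturation: I_D = ½ k_n V_ov² = 0.5 × 4.46 × 0.933² = 1.94 mA, giving V_DS = V_DD − I_D R_D = 3.19 − 1.94 × 3.63 = -3.86 V.
But -3.86 V < V_ov = 0.933 V, so the device is actually in triode.
In triode I_D = k_n[V_ov V_DS − ½ V_DS²] and I_D = (V_DD − V_DS)/R_D. Equating: 8.09 V_DS² − 16.11 V_DS + 3.19 = 0, giving V_DS = 0.223 V (the root below V_ov).
I_D = (3.19 − 0.223) / 3.63 = 0.817 mA.

I_D = 0.817 mA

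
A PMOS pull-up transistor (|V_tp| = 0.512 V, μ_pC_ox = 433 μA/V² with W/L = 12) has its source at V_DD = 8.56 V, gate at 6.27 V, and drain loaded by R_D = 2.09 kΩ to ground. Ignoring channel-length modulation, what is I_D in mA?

V_SG = V_DD − V_G = 8.56 − 6.27 = 2.29 V, so V_ov = 2.29 − 0.512 = 1.78 V.
k_p = μ_pC_ox · (W/L) = 5.196 mA/V².
Assume saturation: I_D = ½ k_p V_ov² = 0.5 × 5.196 × 1.78² = 8.21 mA, giving V_SD = V_DD − I_D R_D = 8.56 − 8.21 × 2.09 = -8.61 V.
But -8.61 V < V_ov = 1.78 V, so the device is actually in triode.
In triode I_D = k_p[V_ov V_SD − ½ V_SD²] and I_D = (V_DD − V_SD)/R_D. Equating: 5.43 V_SD² − 20.31 V_SD + 8.56 = 0, giving V_SD = 0.484 V (the root below V_ov).
I_D = (8.56 − 0.484) / 2.09 = 3.86 mA.

I_D = 3.86 mA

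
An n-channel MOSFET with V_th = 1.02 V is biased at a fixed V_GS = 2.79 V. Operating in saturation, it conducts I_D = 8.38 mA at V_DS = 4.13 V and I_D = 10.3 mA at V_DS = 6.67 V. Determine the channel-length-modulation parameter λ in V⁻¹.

λ = 0.144 V⁻¹

With V_GS fixed, I_D ∝ (1 + λ V_DS) in saturation, so I_D2/I_D1 = (1 + λ V_DS2)/(1 + λ V_DS1).
10.3/8.38 = 1.229 = (1 + 6.67 λ)/(1 + 4.13 λ).
Solving: λ (I_D1 V_DS2 − I_D2 V_DS1) = I_D2 − I_D1, so λ = (10.3 − 8.38) / (8.38 × 6.67 − 10.3 × 4.13) = 1.92 / 13.4 = 0.144 V⁻¹.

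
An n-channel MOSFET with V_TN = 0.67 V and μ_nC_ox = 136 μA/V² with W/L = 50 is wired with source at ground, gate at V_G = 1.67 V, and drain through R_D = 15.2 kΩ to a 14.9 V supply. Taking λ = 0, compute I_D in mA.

I_D = 0.970 mA

V_GS = V_G = 1.67 V, so V_ov = 1.67 − 0.67 = 1 V.
k_n = μ_nC_ox · (W/L) = 6.8 mA/V².
Assume saturation: I_D = ½ k_n V_ov² = 0.5 × 6.8 × 1² = 3.4 mA, giving V_DS = V_DD − I_D R_D = 14.9 − 3.4 × 15.2 = -36.8 V.
But -36.8 V < V_ov = 1 V, so the device is actually in triode.
In triode I_D = k_n[V_ov V_DS − ½ V_DS²] and I_D = (V_DD − V_DS)/R_D. Equating: 51.7 V_DS² − 104.4 V_DS + 14.9 = 0, giving V_DS = 0.155 V (the root below V_ov).
I_D = (14.9 − 0.155) / 15.2 = 0.97 mA.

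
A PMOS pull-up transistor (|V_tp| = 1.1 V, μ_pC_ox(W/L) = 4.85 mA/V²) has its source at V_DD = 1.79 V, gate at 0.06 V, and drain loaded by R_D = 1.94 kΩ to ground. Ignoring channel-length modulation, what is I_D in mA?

V_SG = V_DD − V_G = 1.79 − 0.06 = 1.73 V, so V_ov = 1.73 − 1.1 = 0.63 V.
Assume saturation: I_D = ½ k_p V_ov² = 0.5 × 4.85 × 0.63² = 0.962 mA, giving V_SD = V_DD − I_D R_D = 1.79 − 0.962 × 1.94 = -0.0772 V.
But -0.0772 V < V_ov = 0.63 V, so the device is actually in triode.
In triode I_D = k_p[V_ov V_SD − ½ V_SD²] and I_D = (V_DD − V_SD)/R_D. Equating: 4.7 V_SD² − 6.928 V_SD + 1.79 = 0, giving V_SD = 0.334 V (the root below V_ov).
I_D = (1.79 − 0.334) / 1.94 = 0.75 mA.

I_D = 0.750 mA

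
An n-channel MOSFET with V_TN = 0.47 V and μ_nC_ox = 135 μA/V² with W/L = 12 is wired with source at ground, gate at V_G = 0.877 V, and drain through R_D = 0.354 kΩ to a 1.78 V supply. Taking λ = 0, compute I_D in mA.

V_GS = V_G = 0.877 V, so V_ov = 0.877 − 0.47 = 0.407 V.
k_n = μ_nC_ox · (W/L) = 1.62 mA/V².
Assume saturation: I_D = ½ k_n V_ov² = 0.5 × 1.62 × 0.407² = 0.134 mA, giving V_DS = V_DD − I_D R_D = 1.78 − 0.134 × 0.354 = 1.73 V.
V_DS = 1.73 V ≥ V_ov = 0.407 V, confirming saturation.

I_D = 0.134 mA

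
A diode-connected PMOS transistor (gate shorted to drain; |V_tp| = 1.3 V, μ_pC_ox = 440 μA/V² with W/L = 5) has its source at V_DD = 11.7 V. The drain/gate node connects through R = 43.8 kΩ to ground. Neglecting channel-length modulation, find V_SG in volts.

V_SG = 1.75 V

With gate tied to drain, V_SG = V_SD ≥ V_SG − |V_tp|, so the device is in saturation.
k_p = μ_pC_ox · (W/L) = 2.2 mA/V².
KCL at the drain: ½ k_p (V_SG − |V_tp|)² = (V_DD − V_SG)/R.
Let x = V_SG − 1.3. Then 48.2 x² + x − 10.4 = 0, giving x = 0.454 V (positive root), so V_SG = 1.75 V.
I_D = (V_DD − V_SG)/R = (11.7 − 1.75) / 43.8 = 0.227 mA.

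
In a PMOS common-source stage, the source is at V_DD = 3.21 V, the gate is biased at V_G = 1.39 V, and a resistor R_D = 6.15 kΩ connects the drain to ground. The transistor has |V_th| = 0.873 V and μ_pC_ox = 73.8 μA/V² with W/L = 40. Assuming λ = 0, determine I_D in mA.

V_SG = V_DD − V_G = 3.21 − 1.39 = 1.82 V, so V_ov = 1.82 − 0.873 = 0.947 V.
k_p = μ_pC_ox · (W/L) = 2.952 mA/V².
Assume saturation: I_D = ½ k_p V_ov² = 0.5 × 2.952 × 0.947² = 1.32 mA, giving V_SD = V_DD − I_D R_D = 3.21 − 1.32 × 6.15 = -4.93 V.
But -4.93 V < V_ov = 0.947 V, so the device is actually in triode.
In triode I_D = k_p[V_ov V_SD − ½ V_SD²] and I_D = (V_DD − V_SD)/R_D. Equating: 9.08 V_SD² − 18.19 V_SD + 3.21 = 0, giving V_SD = 0.196 V (the root below V_ov).
I_D = (3.21 − 0.196) / 6.15 = 0.49 mA.

I_D = 0.490 mA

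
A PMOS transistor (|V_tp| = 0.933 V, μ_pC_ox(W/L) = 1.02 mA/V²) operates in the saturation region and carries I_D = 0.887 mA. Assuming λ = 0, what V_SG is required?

In saturation I_D = ½ k_p (V_SG − |V_tp|)², so V_SG − |V_tp| = √(2 I_D / k_p) = √(2 × 0.887 / 1.02) = 1.32 V.
V_SG = 0.933 + 1.32 = 2.25 V.

V_SG = 2.25 V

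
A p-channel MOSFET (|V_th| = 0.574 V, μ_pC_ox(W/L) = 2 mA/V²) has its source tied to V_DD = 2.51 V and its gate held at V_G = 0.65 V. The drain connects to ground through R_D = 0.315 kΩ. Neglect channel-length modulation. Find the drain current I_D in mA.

I_D = 1.65 mA

V_SG = V_DD − V_G = 2.51 − 0.65 = 1.86 V, so V_ov = 1.86 − 0.574 = 1.29 V.
Assume saturation: I_D = ½ k_p V_ov² = 0.5 × 2 × 1.29² = 1.65 mA, giving V_SD = V_DD − I_D R_D = 2.51 − 1.65 × 0.315 = 1.99 V.
V_SD = 1.99 V ≥ V_ov = 1.29 V, confirming saturation.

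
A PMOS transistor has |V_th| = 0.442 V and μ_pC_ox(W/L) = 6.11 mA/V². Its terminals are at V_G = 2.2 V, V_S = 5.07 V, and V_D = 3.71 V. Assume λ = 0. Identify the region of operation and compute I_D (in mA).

Triode; I_D = 14.5 mA

V_SG = V_S − V_G = 5.07 − 2.2 = 2.87 V; V_SD = V_S − V_D = 5.07 − 3.71 = 1.36 V.
V_ov = V_SG − |V_th| = 2.87 − 0.442 = 2.43 V.
Since V_SD = 1.36 V < V_ov = 2.43 V, the device is in the triode region.
I_D = k_p [V_ov · V_SD − ½ V_SD²] = 6.11 × [2.43 × 1.36 − 0.5 × 1.36²] = 14.5 mA.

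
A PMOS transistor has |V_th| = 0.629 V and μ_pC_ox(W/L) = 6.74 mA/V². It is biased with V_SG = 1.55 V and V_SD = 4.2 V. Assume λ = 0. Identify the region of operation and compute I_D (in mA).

V_ov = V_SG − |V_th| = 1.55 − 0.629 = 0.921 V.
Since V_SD = 4.2 V ≥ V_ov = 0.921 V, the device is in saturation.
I_D = ½ k_p V_ov² = 0.5 × 6.74 × 0.921² = 2.86 mA.

Saturation; I_D = 2.86 mA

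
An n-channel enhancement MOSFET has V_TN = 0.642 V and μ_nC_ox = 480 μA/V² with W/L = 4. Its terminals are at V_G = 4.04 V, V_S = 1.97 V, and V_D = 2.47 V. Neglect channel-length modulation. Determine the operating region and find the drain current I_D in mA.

V_GS = V_G − V_S = 4.04 − 1.97 = 2.07 V; V_DS = V_D − V_S = 2.47 − 1.97 = 0.5 V.
k_n = μ_nC_ox · (W/L) = 1.92 mA/V².
V_ov = V_GS − V_TN = 2.07 − 0.642 = 1.43 V.
Since V_DS = 0.5 V < V_ov = 1.43 V, the device is in the triode region.
I_D = k_n [V_ov · V_DS − ½ V_DS²] = 1.92 × [1.43 × 0.5 − 0.5 × 0.5²] = 1.13 mA.

Triode; I_D = 1.13 mA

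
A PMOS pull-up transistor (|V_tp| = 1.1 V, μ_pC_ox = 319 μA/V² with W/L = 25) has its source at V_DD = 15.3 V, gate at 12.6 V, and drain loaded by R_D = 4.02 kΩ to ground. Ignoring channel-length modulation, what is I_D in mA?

V_SG = V_DD − V_G = 15.3 − 12.6 = 2.7 V, so V_ov = 2.7 − 1.1 = 1.6 V.
k_p = μ_pC_ox · (W/L) = 7.975 mA/V².
Assume saturation: I_D = ½ k_p V_ov² = 0.5 × 7.975 × 1.6² = 10.2 mA, giving V_SD = V_DD − I_D R_D = 15.3 − 10.2 × 4.02 = -25.7 V.
But -25.7 V < V_ov = 1.6 V, so the device is actually in triode.
In triode I_D = k_p[V_ov V_SD − ½ V_SD²] and I_D = (V_DD − V_SD)/R_D. Equating: 16 V_SD² − 52.3 V_SD + 15.3 = 0, giving V_SD = 0.325 V (the root below V_ov).
I_D = (15.3 − 0.325) / 4.02 = 3.73 mA.

I_D = 3.73 mA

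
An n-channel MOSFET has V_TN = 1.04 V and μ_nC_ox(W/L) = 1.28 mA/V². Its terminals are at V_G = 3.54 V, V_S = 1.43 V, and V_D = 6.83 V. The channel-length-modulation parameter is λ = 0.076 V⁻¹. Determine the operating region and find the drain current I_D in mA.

V_GS = V_G − V_S = 3.54 − 1.43 = 2.11 V; V_DS = V_D − V_S = 6.83 − 1.43 = 5.4 V.
V_ov = V_GS − V_TN = 2.11 − 1.04 = 1.07 V.
Since V_DS = 5.4 V ≥ V_ov = 1.07 V, the device is in saturation.
I_D = ½ k_n V_ov² (1 + λ V_DS) = 0.5 × 1.28 × 1.07² × (1 + 0.076 × 5.4) = 1.03 mA.

Saturation; I_D = 1.03 mA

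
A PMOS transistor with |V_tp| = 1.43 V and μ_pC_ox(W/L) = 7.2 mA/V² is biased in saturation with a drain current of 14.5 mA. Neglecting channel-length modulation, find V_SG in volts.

In saturation I_D = ½ k_p (V_SG − |V_tp|)², so V_SG − |V_tp| = √(2 I_D / k_p) = √(2 × 14.5 / 7.2) = 2.01 V.
V_SG = 1.43 + 2.01 = 3.44 V.

V_SG = 3.44 V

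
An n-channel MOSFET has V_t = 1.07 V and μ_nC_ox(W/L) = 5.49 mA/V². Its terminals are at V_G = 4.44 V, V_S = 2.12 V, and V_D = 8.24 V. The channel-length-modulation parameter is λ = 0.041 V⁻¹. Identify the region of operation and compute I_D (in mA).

V_GS = V_G − V_S = 4.44 − 2.12 = 2.32 V; V_DS = V_D − V_S = 8.24 − 2.12 = 6.12 V.
V_ov = V_GS − V_t = 2.32 − 1.07 = 1.25 V.
Since V_DS = 6.12 V ≥ V_ov = 1.25 V, the device is in saturation.
I_D = ½ k_n V_ov² (1 + λ V_DS) = 0.5 × 5.49 × 1.25² × (1 + 0.041 × 6.12) = 5.37 mA.

Saturation; I_D = 5.37 mA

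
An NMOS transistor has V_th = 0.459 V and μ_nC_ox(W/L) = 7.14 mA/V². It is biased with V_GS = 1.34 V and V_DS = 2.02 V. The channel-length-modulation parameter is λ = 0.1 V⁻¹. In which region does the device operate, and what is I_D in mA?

V_ov = V_GS − V_th = 1.34 − 0.459 = 0.881 V.
Since V_DS = 2.02 V ≥ V_ov = 0.881 V, the device is in saturation.
I_D = ½ k_n V_ov² (1 + λ V_DS) = 0.5 × 7.14 × 0.881² × (1 + 0.1 × 2.02) = 3.33 mA.

Saturation; I_D = 3.33 mA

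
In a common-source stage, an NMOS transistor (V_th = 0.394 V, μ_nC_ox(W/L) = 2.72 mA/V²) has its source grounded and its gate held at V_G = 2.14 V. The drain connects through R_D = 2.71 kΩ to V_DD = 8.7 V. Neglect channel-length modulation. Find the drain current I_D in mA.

I_D = 2.92 mA

V_GS = V_G = 2.14 V, so V_ov = 2.14 − 0.394 = 1.75 V.
Assume saturation: I_D = ½ k_n V_ov² = 0.5 × 2.72 × 1.75² = 4.15 mA, giving V_DS = V_DD − I_D R_D = 8.7 − 4.15 × 2.71 = -2.54 V.
But -2.54 V < V_ov = 1.75 V, so the device is actually in triode.
In triode I_D = k_n[V_ov V_DS − ½ V_DS²] and I_D = (V_DD − V_DS)/R_D. Equating: 3.69 V_DS² − 13.87 V_DS + 8.7 = 0, giving V_DS = 0.795 V (the root below V_ov).
I_D = (8.7 − 0.795) / 2.71 = 2.92 mA.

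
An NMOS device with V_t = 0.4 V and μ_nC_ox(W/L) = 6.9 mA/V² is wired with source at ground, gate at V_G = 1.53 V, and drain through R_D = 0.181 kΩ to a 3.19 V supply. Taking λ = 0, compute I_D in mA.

V_GS = V_G = 1.53 V, so V_ov = 1.53 − 0.4 = 1.13 V.
Assume saturation: I_D = ½ k_n V_ov² = 0.5 × 6.9 × 1.13² = 4.41 mA, giving V_DS = V_DD − I_D R_D = 3.19 − 4.41 × 0.181 = 2.39 V.
V_DS = 2.39 V ≥ V_ov = 1.13 V, confirming saturation.

I_D = 4.41 mA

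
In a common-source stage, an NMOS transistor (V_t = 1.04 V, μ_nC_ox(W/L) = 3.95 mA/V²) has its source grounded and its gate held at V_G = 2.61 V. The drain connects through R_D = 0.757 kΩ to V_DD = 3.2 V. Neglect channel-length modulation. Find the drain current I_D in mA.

I_D = 3.32 mA

V_GS = V_G = 2.61 V, so V_ov = 2.61 − 1.04 = 1.57 V.
Assume saturation: I_D = ½ k_n V_ov² = 0.5 × 3.95 × 1.57² = 4.87 mA, giving V_DS = V_DD − I_D R_D = 3.2 − 4.87 × 0.757 = -0.485 V.
But -0.485 V < V_ov = 1.57 V, so the device is actually in triode.
In triode I_D = k_n[V_ov V_DS − ½ V_DS²] and I_D = (V_DD − V_DS)/R_D. Equating: 1.5 V_DS² − 5.695 V_DS + 3.2 = 0, giving V_DS = 0.685 V (the root below V_ov).
I_D = (3.2 − 0.685) / 0.757 = 3.32 mA.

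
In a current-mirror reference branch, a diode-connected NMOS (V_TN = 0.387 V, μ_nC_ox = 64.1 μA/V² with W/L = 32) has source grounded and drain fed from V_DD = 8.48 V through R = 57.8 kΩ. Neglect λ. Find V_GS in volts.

With gate tied to drain, V_GS = V_DS ≥ V_GS − V_TN, so the device is in saturation.
k_n = μ_nC_ox · (W/L) = 2.051 mA/V².
KCL at the drain: ½ k_n (V_GS − V_TN)² = (V_DD − V_GS)/R.
Let x = V_GS − 0.387. Then 59.3 x² + x − 8.093 = 0, giving x = 0.361 V (positive root), so V_GS = 0.748 V.
I_D = (V_DD − V_GS)/R = (8.48 − 0.748) / 57.8 = 0.134 mA.

V_GS = 0.748 V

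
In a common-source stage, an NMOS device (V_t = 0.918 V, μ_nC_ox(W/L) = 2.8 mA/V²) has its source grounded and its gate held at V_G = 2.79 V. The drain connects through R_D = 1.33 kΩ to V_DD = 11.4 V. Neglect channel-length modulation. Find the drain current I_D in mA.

V_GS = V_G = 2.79 V, so V_ov = 2.79 − 0.918 = 1.87 V.
Assume saturation: I_D = ½ k_n V_ov² = 0.5 × 2.8 × 1.87² = 4.91 mA, giving V_DS = V_DD − I_D R_D = 11.4 − 4.91 × 1.33 = 4.87 V.
V_DS = 4.87 V ≥ V_ov = 1.87 V, confirming saturation.

I_D = 4.91 mA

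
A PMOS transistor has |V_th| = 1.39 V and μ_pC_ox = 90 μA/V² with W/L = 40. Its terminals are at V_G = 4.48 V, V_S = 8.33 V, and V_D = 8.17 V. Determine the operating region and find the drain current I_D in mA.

Triode; I_D = 1.37 mA

V_SG = V_S − V_G = 8.33 − 4.48 = 3.85 V; V_SD = V_S − V_D = 8.33 − 8.17 = 0.16 V.
k_p = μ_pC_ox · (W/L) = 3.6 mA/V².
V_ov = V_SG − |V_th| = 3.85 − 1.39 = 2.46 V.
Since V_SD = 0.16 V < V_ov = 2.46 V, the device is in the triode region.
I_D = k_p [V_ov · V_SD − ½ V_SD²] = 3.6 × [2.46 × 0.16 − 0.5 × 0.16²] = 1.37 mA.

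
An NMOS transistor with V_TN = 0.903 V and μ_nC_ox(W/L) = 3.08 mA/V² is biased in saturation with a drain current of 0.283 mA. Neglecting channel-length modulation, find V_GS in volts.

V_GS = 1.33 V

In saturation I_D = ½ k_n (V_GS − V_TN)², so V_GS − V_TN = √(2 I_D / k_n) = √(2 × 0.283 / 3.08) = 0.429 V.
V_GS = 0.903 + 0.429 = 1.33 V.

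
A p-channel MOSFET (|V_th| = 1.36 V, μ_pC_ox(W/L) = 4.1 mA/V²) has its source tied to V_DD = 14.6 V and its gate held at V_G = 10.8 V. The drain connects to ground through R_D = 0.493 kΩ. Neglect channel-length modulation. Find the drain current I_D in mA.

I_D = 12.2 mA

V_SG = V_DD − V_G = 14.6 − 10.8 = 3.8 V, so V_ov = 3.8 − 1.36 = 2.44 V.
Assume saturation: I_D = ½ k_p V_ov² = 0.5 × 4.1 × 2.44² = 12.2 mA, giving V_SD = V_DD − I_D R_D = 14.6 − 12.2 × 0.493 = 8.58 V.
V_SD = 8.58 V ≥ V_ov = 2.44 V, confirming saturation.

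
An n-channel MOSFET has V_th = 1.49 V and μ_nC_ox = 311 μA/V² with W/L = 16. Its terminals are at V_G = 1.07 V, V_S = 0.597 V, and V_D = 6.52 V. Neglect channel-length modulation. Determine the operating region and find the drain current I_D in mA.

V_GS = V_G − V_S = 1.07 − 0.597 = 0.473 V; V_DS = V_D − V_S = 6.52 − 0.597 = 5.92 V.
V_GS = 0.473 V < V_th = 1.49 V, so the transistor is in cutoff.

Cutoff; I_D = 0 mA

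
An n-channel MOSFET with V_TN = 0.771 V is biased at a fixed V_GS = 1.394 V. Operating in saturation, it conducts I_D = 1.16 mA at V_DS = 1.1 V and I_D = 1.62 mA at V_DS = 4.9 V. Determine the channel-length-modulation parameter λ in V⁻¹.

With V_GS fixed, I_D ∝ (1 + λ V_DS) in saturation, so I_D2/I_D1 = (1 + λ V_DS2)/(1 + λ V_DS1).
1.62/1.16 = 1.397 = (1 + 4.9 λ)/(1 + 1.1 λ).
Solving: λ (I_D1 V_DS2 − I_D2 V_DS1) = I_D2 − I_D1, so λ = (1.62 − 1.16) / (1.16 × 4.9 − 1.62 × 1.1) = 0.46 / 3.9 = 0.118 V⁻¹.

λ = 0.118 V⁻¹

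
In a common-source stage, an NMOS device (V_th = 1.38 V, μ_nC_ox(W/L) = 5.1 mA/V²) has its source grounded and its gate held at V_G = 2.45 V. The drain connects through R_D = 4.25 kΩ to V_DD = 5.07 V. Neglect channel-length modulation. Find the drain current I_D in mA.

V_GS = V_G = 2.45 V, so V_ov = 2.45 − 1.38 = 1.07 V.
Assume saturation: I_D = ½ k_n V_ov² = 0.5 × 5.1 × 1.07² = 2.92 mA, giving V_DS = V_DD − I_D R_D = 5.07 − 2.92 × 4.25 = -7.34 V.
But -7.34 V < V_ov = 1.07 V, so the device is actually in triode.
In triode I_D = k_n[V_ov V_DS − ½ V_DS²] and I_D = (V_DD − V_DS)/R_D. Equating: 10.8 V_DS² − 24.19 V_DS + 5.07 = 0, giving V_DS = 0.234 V (the root below V_ov).
I_D = (5.07 − 0.234) / 4.25 = 1.14 mA.

I_D = 1.14 mA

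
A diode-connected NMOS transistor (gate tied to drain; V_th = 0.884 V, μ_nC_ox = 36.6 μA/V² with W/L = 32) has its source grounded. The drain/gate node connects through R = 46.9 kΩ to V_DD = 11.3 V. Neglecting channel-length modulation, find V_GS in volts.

With gate tied to drain, V_GS = V_DS ≥ V_GS − V_th, so the device is in saturation.
k_n = μ_nC_ox · (W/L) = 1.171 mA/V².
KCL at the drain: ½ k_n (V_GS − V_th)² = (V_DD − V_GS)/R.
Let x = V_GS − 0.884. Then 27.5 x² + x − 10.42 = 0, giving x = 0.598 V (positive root), so V_GS = 1.48 V.
I_D = (V_DD − V_GS)/R = (11.3 − 1.48) / 46.9 = 0.209 mA.

V_GS = 1.48 V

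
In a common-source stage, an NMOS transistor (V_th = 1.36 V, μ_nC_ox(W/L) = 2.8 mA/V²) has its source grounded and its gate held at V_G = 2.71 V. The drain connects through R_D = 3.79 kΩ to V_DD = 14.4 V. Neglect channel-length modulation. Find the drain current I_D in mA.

V_GS = V_G = 2.71 V, so V_ov = 2.71 − 1.36 = 1.35 V.
Assume saturation: I_D = ½ k_n V_ov² = 0.5 × 2.8 × 1.35² = 2.55 mA, giving V_DS = V_DD − I_D R_D = 14.4 − 2.55 × 3.79 = 4.73 V.
V_DS = 4.73 V ≥ V_ov = 1.35 V, confirming saturation.

I_D = 2.55 mA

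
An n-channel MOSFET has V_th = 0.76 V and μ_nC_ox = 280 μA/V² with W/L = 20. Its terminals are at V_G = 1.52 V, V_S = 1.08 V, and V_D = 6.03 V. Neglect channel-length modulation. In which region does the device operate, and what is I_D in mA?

V_GS = V_G − V_S = 1.52 − 1.08 = 0.44 V; V_DS = V_D − V_S = 6.03 − 1.08 = 4.95 V.
V_GS = 0.44 V < V_th = 0.76 V, so the transistor is in cutoff.

Cutoff; I_D = 0 mA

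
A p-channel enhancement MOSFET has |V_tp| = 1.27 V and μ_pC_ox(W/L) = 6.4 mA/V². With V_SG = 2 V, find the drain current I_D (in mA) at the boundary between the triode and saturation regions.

I_D = 1.71 mA

At the boundary V_SD = V_ov = V_SG − |V_tp| = 2 − 1.27 = 0.73 V.
I_D = ½ k_p V_ov² = 0.5 × 6.4 × 0.73² = 1.71 mA.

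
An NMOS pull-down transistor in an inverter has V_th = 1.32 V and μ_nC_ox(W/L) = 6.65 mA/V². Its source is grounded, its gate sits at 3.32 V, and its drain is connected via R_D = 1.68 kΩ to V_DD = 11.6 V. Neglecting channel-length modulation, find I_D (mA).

V_GS = V_G = 3.32 V, so V_ov = 3.32 − 1.32 = 2 V.
Assume saturation: I_D = ½ k_n V_ov² = 0.5 × 6.65 × 2² = 13.3 mA, giving V_DS = V_DD − I_D R_D = 11.6 − 13.3 × 1.68 = -10.7 V.
But -10.7 V < V_ov = 2 V, so the device is actually in triode.
In triode I_D = k_n[V_ov V_DS − ½ V_DS²] and I_D = (V_DD − V_DS)/R_D. Equating: 5.59 V_DS² − 23.34 V_DS + 11.6 = 0, giving V_DS = 0.576 V (the root below V_ov).
I_D = (11.6 − 0.576) / 1.68 = 6.56 mA.

I_D = 6.56 mA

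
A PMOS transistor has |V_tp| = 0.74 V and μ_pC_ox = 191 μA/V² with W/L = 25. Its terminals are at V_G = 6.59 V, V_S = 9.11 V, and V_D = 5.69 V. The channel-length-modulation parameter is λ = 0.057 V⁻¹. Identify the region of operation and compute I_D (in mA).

Saturation; I_D = 9.04 mA

V_SG = V_S − V_G = 9.11 − 6.59 = 2.52 V; V_SD = V_S − V_D = 9.11 − 5.69 = 3.42 V.
k_p = μ_pC_ox · (W/L) = 4.775 mA/V².
V_ov = V_SG − |V_tp| = 2.52 − 0.74 = 1.78 V.
Since V_SD = 3.42 V ≥ V_ov = 1.78 V, the device is in saturation.
I_D = ½ k_p V_ov² (1 + λ V_SD) = 0.5 × 4.775 × 1.78² × (1 + 0.057 × 3.42) = 9.04 mA.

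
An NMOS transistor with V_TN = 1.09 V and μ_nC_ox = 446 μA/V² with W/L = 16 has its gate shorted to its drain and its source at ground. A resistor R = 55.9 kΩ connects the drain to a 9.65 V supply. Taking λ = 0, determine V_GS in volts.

With gate tied to drain, V_GS = V_DS ≥ V_GS − V_TN, so the device is in saturation.
k_n = μ_nC_ox · (W/L) = 7.136 mA/V².
KCL at the drain: ½ k_n (V_GS − V_TN)² = (V_DD − V_GS)/R.
Let x = V_GS − 1.09. Then 199 x² + x − 8.56 = 0, giving x = 0.205 V (positive root), so V_GS = 1.29 V.
I_D = (V_DD − V_GS)/R = (9.65 − 1.29) / 55.9 = 0.149 mA.

V_GS = 1.29 V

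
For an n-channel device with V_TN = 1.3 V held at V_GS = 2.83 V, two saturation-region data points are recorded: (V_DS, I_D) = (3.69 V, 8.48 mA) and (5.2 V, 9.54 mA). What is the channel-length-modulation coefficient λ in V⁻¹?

With V_GS fixed, I_D ∝ (1 + λ V_DS) in saturation, so I_D2/I_D1 = (1 + λ V_DS2)/(1 + λ V_DS1).
9.54/8.48 = 1.125 = (1 + 5.2 λ)/(1 + 3.69 λ).
Solving: λ (I_D1 V_DS2 − I_D2 V_DS1) = I_D2 − I_D1, so λ = (9.54 − 8.48) / (8.48 × 5.2 − 9.54 × 3.69) = 1.06 / 8.89 = 0.119 V⁻¹.

λ = 0.119 V⁻¹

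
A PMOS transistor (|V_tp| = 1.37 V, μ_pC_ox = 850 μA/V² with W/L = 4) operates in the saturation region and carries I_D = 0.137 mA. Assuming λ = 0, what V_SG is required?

k_p = μ_pC_ox · (W/L) = 3.4 mA/V².
In saturation I_D = ½ k_p (V_SG − |V_tp|)², so V_SG − |V_tp| = √(2 I_D / k_p) = √(2 × 0.137 / 3.4) = 0.284 V.
V_SG = 1.37 + 0.284 = 1.65 V.

V_SG = 1.65 V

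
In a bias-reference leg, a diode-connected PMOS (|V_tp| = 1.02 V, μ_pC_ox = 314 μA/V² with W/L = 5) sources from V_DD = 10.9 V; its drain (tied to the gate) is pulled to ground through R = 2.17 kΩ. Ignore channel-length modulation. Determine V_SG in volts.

V_SG = 3.15 V

With gate tied to drain, V_SG = V_SD ≥ V_SG − |V_tp|, so the device is in saturation.
k_p = μ_pC_ox · (W/L) = 1.57 mA/V².
KCL at the drain: ½ k_p (V_SG − |V_tp|)² = (V_DD − V_SG)/R.
Let x = V_SG − 1.02. Then 1.7 x² + x − 9.88 = 0, giving x = 2.13 V (positive root), so V_SG = 3.15 V.
I_D = (V_DD − V_SG)/R = (10.9 − 3.15) / 2.17 = 3.57 mA.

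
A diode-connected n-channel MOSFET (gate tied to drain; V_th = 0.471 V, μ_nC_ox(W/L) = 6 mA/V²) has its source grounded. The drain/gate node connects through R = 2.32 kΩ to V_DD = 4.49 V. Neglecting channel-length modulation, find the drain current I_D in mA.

With gate tied to drain, V_GS = V_DS ≥ V_GS − V_th, so the device is in saturation.
KCL at the drain: ½ k_n (V_GS − V_th)² = (V_DD − V_GS)/R.
Let x = V_GS − 0.471. Then 6.96 x² + x − 4.019 = 0, giving x = 0.691 V (positive root), so V_GS = 1.16 V.
I_D = (V_DD − V_GS)/R = (4.49 − 1.16) / 2.32 = 1.43 mA.

I_D = 1.43 mA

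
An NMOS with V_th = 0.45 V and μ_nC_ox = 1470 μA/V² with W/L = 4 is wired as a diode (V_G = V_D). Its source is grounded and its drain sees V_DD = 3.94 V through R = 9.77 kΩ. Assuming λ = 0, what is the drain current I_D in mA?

I_D = 0.323 mA

With gate tied to drain, V_GS = V_DS ≥ V_GS − V_th, so the device is in saturation.
k_n = μ_nC_ox · (W/L) = 5.88 mA/V².
KCL at the drain: ½ k_n (V_GS − V_th)² = (V_DD − V_GS)/R.
Let x = V_GS − 0.45. Then 28.7 x² + x − 3.49 = 0, giving x = 0.332 V (positive root), so V_GS = 0.782 V.
I_D = (V_DD − V_GS)/R = (3.94 − 0.782) / 9.77 = 0.323 mA.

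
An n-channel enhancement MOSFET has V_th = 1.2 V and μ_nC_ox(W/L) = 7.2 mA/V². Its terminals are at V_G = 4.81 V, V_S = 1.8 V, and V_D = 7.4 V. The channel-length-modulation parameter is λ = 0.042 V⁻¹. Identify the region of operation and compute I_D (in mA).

Saturation; I_D = 14.6 mA

V_GS = V_G − V_S = 4.81 − 1.8 = 3.01 V; V_DS = V_D − V_S = 7.4 − 1.8 = 5.6 V.
V_ov = V_GS − V_th = 3.01 − 1.2 = 1.81 V.
Since V_DS = 5.6 V ≥ V_ov = 1.81 V, the device is in saturation.
I_D = ½ k_n V_ov² (1 + λ V_DS) = 0.5 × 7.2 × 1.81² × (1 + 0.042 × 5.6) = 14.6 mA.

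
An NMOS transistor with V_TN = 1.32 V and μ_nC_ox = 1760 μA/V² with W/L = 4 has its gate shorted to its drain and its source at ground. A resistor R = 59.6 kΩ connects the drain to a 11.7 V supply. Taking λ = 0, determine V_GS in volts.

With gate tied to drain, V_GS = V_DS ≥ V_GS − V_TN, so the device is in saturation.
k_n = μ_nC_ox · (W/L) = 7.04 mA/V².
KCL at the drain: ½ k_n (V_GS − V_TN)² = (V_DD − V_GS)/R.
Let x = V_GS − 1.32. Then 210 x² + x − 10.38 = 0, giving x = 0.22 V (positive root), so V_GS = 1.54 V.
I_D = (V_DD − V_GS)/R = (11.7 − 1.54) / 59.6 = 0.17 mA.

V_GS = 1.54 V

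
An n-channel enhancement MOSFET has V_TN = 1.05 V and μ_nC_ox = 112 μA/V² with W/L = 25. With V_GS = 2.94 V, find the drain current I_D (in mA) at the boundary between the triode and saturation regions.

I_D = 5.00 mA

At the boundary V_DS = V_ov = V_GS − V_TN = 2.94 − 1.05 = 1.89 V.
k_n = μ_nC_ox · (W/L) = 2.8 mA/V².
I_D = ½ k_n V_ov² = 0.5 × 2.8 × 1.89² = 5 mA.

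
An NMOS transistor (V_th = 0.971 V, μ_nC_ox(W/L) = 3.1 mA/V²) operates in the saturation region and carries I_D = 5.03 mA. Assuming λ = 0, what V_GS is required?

In saturation I_D = ½ k_n (V_GS − V_th)², so V_GS − V_th = √(2 I_D / k_n) = √(2 × 5.03 / 3.1) = 1.8 V.
V_GS = 0.971 + 1.8 = 2.77 V.

V_GS = 2.77 V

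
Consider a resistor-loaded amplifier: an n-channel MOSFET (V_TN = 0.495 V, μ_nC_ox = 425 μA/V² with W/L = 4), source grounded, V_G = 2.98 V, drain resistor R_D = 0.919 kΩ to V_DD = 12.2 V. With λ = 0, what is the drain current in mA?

I_D = 5.25 mA

V_GS = V_G = 2.98 V, so V_ov = 2.98 − 0.495 = 2.48 V.
k_n = μ_nC_ox · (W/L) = 1.7 mA/V².
Assume saturation: I_D = ½ k_n V_ov² = 0.5 × 1.7 × 2.48² = 5.25 mA, giving V_DS = V_DD − I_D R_D = 12.2 − 5.25 × 0.919 = 7.38 V.
V_DS = 7.38 V ≥ V_ov = 2.48 V, confirming saturation.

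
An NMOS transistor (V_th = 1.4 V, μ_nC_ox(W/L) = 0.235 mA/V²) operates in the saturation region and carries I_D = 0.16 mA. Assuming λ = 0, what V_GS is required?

In saturation I_D = ½ k_n (V_GS − V_th)², so V_GS − V_th = √(2 I_D / k_n) = √(2 × 0.16 / 0.235) = 1.17 V.
V_GS = 1.4 + 1.17 = 2.57 V.

V_GS = 2.57 V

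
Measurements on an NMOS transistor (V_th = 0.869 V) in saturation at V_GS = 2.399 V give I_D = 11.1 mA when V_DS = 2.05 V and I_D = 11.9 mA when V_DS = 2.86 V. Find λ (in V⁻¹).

λ = 0.109 V⁻¹

With V_GS fixed, I_D ∝ (1 + λ V_DS) in saturation, so I_D2/I_D1 = (1 + λ V_DS2)/(1 + λ V_DS1).
11.9/11.1 = 1.072 = (1 + 2.86 λ)/(1 + 2.05 λ).
Solving: λ (I_D1 V_DS2 − I_D2 V_DS1) = I_D2 − I_D1, so λ = (11.9 − 11.1) / (11.1 × 2.86 − 11.9 × 2.05) = 0.8 / 7.35 = 0.109 V⁻¹.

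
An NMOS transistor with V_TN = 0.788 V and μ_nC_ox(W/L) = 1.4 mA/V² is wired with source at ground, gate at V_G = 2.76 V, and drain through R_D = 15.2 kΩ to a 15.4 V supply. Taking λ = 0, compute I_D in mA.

V_GS = V_G = 2.76 V, so V_ov = 2.76 − 0.788 = 1.97 V.
Assume saturation: I_D = ½ k_n V_ov² = 0.5 × 1.4 × 1.97² = 2.72 mA, giving V_DS = V_DD − I_D R_D = 15.4 − 2.72 × 15.2 = -26 V.
But -26 V < V_ov = 1.97 V, so the device is actually in triode.
In triode I_D = k_n[V_ov V_DS − ½ V_DS²] and I_D = (V_DD − V_DS)/R_D. Equating: 10.6 V_DS² − 42.96 V_DS + 15.4 = 0, giving V_DS = 0.398 V (the root below V_ov).
I_D = (15.4 − 0.398) / 15.2 = 0.987 mA.

I_D = 0.987 mA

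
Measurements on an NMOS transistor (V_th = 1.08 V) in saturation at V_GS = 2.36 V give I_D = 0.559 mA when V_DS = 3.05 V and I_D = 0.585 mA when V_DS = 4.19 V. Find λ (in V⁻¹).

λ = 0.0466 V⁻¹

With V_GS fixed, I_D ∝ (1 + λ V_DS) in saturation, so I_D2/I_D1 = (1 + λ V_DS2)/(1 + λ V_DS1).
0.585/0.559 = 1.047 = (1 + 4.19 λ)/(1 + 3.05 λ).
Solving: λ (I_D1 V_DS2 − I_D2 V_DS1) = I_D2 − I_D1, so λ = (0.585 − 0.559) / (0.559 × 4.19 − 0.585 × 3.05) = 0.026 / 0.558 = 0.0466 V⁻¹.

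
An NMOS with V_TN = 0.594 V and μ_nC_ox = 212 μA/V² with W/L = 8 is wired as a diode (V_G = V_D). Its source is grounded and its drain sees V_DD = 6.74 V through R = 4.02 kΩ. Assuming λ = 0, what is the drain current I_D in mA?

I_D = 1.23 mA

With gate tied to drain, V_GS = V_DS ≥ V_GS − V_TN, so the device is in saturation.
k_n = μ_nC_ox · (W/L) = 1.696 mA/V².
KCL at the drain: ½ k_n (V_GS − V_TN)² = (V_DD − V_GS)/R.
Let x = V_GS − 0.594. Then 3.41 x² + x − 6.146 = 0, giving x = 1.2 V (positive root), so V_GS = 1.8 V.
I_D = (V_DD − V_GS)/R = (6.74 − 1.8) / 4.02 = 1.23 mA.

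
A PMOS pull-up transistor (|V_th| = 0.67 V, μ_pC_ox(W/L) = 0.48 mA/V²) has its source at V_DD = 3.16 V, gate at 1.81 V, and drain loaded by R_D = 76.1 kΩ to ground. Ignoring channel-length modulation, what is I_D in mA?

V_SG = V_DD − V_G = 3.16 − 1.81 = 1.35 V, so V_ov = 1.35 − 0.67 = 0.68 V.
Assume saturation: I_D = ½ k_p V_ov² = 0.5 × 0.48 × 0.68² = 0.111 mA, giving V_SD = V_DD − I_D R_D = 3.16 − 0.111 × 76.1 = -5.29 V.
But -5.29 V < V_ov = 0.68 V, so the device is actually in triode.
In triode I_D = k_p[V_ov V_SD − ½ V_SD²] and I_D = (V_DD − V_SD)/R_D. Equating: 18.3 V_SD² − 25.84 V_SD + 3.16 = 0, giving V_SD = 0.135 V (the root below V_ov).
I_D = (3.16 − 0.135) / 76.1 = 0.0397 mA.

I_D = 0.0397 mA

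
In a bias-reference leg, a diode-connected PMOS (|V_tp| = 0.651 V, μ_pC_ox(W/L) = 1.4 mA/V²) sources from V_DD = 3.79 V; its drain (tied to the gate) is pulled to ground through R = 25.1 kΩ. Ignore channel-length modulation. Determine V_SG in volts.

With gate tied to drain, V_SG = V_SD ≥ V_SG − |V_tp|, so the device is in saturation.
KCL at the drain: ½ k_p (V_SG − |V_tp|)² = (V_DD − V_SG)/R.
Let x = V_SG − 0.651. Then 17.6 x² + x − 3.139 = 0, giving x = 0.395 V (positive root), so V_SG = 1.05 V.
I_D = (V_DD − V_SG)/R = (3.79 − 1.05) / 25.1 = 0.109 mA.

V_SG = 1.05 V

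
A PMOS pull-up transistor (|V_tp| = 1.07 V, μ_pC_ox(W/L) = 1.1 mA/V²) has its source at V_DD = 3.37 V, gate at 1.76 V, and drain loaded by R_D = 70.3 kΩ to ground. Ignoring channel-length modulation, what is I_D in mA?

V_SG = V_DD − V_G = 3.37 − 1.76 = 1.61 V, so V_ov = 1.61 − 1.07 = 0.54 V.
Assume saturation: I_D = ½ k_p V_ov² = 0.5 × 1.1 × 0.54² = 0.16 mA, giving V_SD = V_DD − I_D R_D = 3.37 − 0.16 × 70.3 = -7.9 V.
But -7.9 V < V_ov = 0.54 V, so the device is actually in triode.
In triode I_D = k_p[V_ov V_SD − ½ V_SD²] and I_D = (V_DD − V_SD)/R_D. Equating: 38.7 V_SD² − 42.76 V_SD + 3.37 = 0, giving V_SD = 0.0854 V (the root below V_ov).
I_D = (3.37 − 0.0854) / 70.3 = 0.0467 mA.

I_D = 0.0467 mA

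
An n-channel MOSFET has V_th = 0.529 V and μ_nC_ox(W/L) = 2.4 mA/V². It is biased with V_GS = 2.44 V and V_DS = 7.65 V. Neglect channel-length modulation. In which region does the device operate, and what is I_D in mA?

Saturation; I_D = 4.38 mA

V_ov = V_GS − V_th = 2.44 − 0.529 = 1.91 V.
Since V_DS = 7.65 V ≥ V_ov = 1.91 V, the device is in saturation.
I_D = ½ k_n V_ov² = 0.5 × 2.4 × 1.91² = 4.38 mA.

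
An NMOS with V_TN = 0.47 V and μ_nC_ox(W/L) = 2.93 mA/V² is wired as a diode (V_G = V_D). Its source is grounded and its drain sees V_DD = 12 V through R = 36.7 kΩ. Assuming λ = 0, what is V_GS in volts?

With gate tied to drain, V_GS = V_DS ≥ V_GS − V_TN, so the device is in saturation.
KCL at the drain: ½ k_n (V_GS − V_TN)² = (V_DD − V_GS)/R.
Let x = V_GS − 0.47. Then 53.8 x² + x − 11.53 = 0, giving x = 0.454 V (positive root), so V_GS = 0.924 V.
I_D = (V_DD − V_GS)/R = (12 − 0.924) / 36.7 = 0.302 mA.

V_GS = 0.924 V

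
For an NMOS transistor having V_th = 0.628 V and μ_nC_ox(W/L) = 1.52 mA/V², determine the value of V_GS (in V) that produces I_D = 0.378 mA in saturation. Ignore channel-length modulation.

In saturation I_D = ½ k_n (V_GS − V_th)², so V_GS − V_th = √(2 I_D / k_n) = √(2 × 0.378 / 1.52) = 0.705 V.
V_GS = 0.628 + 0.705 = 1.33 V.

V_GS = 1.33 V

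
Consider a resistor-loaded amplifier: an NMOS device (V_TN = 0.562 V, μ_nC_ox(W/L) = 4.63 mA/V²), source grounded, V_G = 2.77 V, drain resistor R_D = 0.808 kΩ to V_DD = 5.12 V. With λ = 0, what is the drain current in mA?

V_GS = V_G = 2.77 V, so V_ov = 2.77 − 0.562 = 2.21 V.
Assume saturation: I_D = ½ k_n V_ov² = 0.5 × 4.63 × 2.21² = 11.3 mA, giving V_DS = V_DD − I_D R_D = 5.12 − 11.3 × 0.808 = -4 V.
But -4 V < V_ov = 2.21 V, so the device is actually in triode.
In triode I_D = k_n[V_ov V_DS − ½ V_DS²] and I_D = (V_DD − V_DS)/R_D. Equating: 1.87 V_DS² − 9.26 V_DS + 5.12 = 0, giving V_DS = 0.634 V (the root below V_ov).
I_D = (5.12 − 0.634) / 0.808 = 5.55 mA.

I_D = 5.55 mA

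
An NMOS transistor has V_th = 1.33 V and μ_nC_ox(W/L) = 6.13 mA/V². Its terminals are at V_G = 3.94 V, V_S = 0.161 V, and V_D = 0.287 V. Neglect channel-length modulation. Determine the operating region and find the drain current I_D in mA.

Triode; I_D = 1.84 mA

V_GS = V_G − V_S = 3.94 − 0.161 = 3.78 V; V_DS = V_D − V_S = 0.287 − 0.161 = 0.126 V.
V_ov = V_GS − V_th = 3.78 − 1.33 = 2.45 V.
Since V_DS = 0.126 V < V_ov = 2.45 V, the device is in the triode region.
I_D = k_n [V_ov · V_DS − ½ V_DS²] = 6.13 × [2.45 × 0.126 − 0.5 × 0.126²] = 1.84 mA.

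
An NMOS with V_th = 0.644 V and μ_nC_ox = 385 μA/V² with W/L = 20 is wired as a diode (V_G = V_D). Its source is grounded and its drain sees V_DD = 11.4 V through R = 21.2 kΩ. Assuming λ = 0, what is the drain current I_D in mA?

I_D = 0.491 mA

With gate tied to drain, V_GS = V_DS ≥ V_GS − V_th, so the device is in saturation.
k_n = μ_nC_ox · (W/L) = 7.7 mA/V².
KCL at the drain: ½ k_n (V_GS − V_th)² = (V_DD − V_GS)/R.
Let x = V_GS − 0.644. Then 81.6 x² + x − 10.76 = 0, giving x = 0.357 V (positive root), so V_GS = 1 V.
I_D = (V_DD − V_GS)/R = (11.4 − 1) / 21.2 = 0.491 mA.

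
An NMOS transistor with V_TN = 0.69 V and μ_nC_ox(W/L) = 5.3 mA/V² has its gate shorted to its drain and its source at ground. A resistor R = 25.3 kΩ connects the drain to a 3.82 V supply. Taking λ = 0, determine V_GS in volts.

With gate tied to drain, V_GS = V_DS ≥ V_GS − V_TN, so the device is in saturation.
KCL at the drain: ½ k_n (V_GS − V_TN)² = (V_DD − V_GS)/R.
Let x = V_GS − 0.69. Then 67 x² + x − 3.13 = 0, giving x = 0.209 V (positive root), so V_GS = 0.899 V.
I_D = (V_DD − V_GS)/R = (3.82 − 0.899) / 25.3 = 0.115 mA.

V_GS = 0.899 V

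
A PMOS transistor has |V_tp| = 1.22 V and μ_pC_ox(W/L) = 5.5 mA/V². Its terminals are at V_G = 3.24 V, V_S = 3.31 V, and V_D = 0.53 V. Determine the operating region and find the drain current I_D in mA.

V_SG = V_S − V_G = 3.31 − 3.24 = 0.07 V; V_SD = V_S − V_D = 3.31 − 0.53 = 2.78 V.
V_SG = 0.07 V < |V_tp| = 1.22 V, so the transistor is in cutoff.

Cutoff; I_D = 0 mA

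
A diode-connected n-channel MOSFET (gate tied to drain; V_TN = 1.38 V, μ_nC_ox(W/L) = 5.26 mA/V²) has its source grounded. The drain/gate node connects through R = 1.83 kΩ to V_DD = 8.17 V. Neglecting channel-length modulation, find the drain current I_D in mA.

With gate tied to drain, V_GS = V_DS ≥ V_GS − V_TN, so the device is in saturation.
KCL at the drain: ½ k_n (V_GS − V_TN)² = (V_DD − V_GS)/R.
Let x = V_GS − 1.38. Then 4.81 x² + x − 6.79 = 0, giving x = 1.09 V (positive root), so V_GS = 2.47 V.
I_D = (V_DD − V_GS)/R = (8.17 − 2.47) / 1.83 = 3.12 mA.

I_D = 3.12 mA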